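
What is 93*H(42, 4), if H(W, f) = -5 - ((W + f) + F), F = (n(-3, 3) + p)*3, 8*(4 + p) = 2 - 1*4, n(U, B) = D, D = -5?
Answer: -8649/4 ≈ -2162.3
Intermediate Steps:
n(U, B) = -5
p = -17/4 (p = -4 + (2 - 1*4)/8 = -4 + (2 - 4)/8 = -4 + (1/8)*(-2) = -4 - 1/4 = -17/4 ≈ -4.2500)
F = -111/4 (F = (-5 - 17/4)*3 = -37/4*3 = -111/4 ≈ -27.750)
H(W, f) = 91/4 - W - f (H(W, f) = -5 - ((W + f) - 111/4) = -5 - (-111/4 + W + f) = -5 + (111/4 - W - f) = 91/4 - W - f)
93*H(42, 4) = 93*(91/4 - 1*42 - 1*4) = 93*(91/4 - 42 - 4) = 93*(-93/4) = -8649/4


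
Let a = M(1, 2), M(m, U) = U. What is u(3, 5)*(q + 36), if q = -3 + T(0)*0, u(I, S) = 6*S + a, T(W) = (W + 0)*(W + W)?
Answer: 1056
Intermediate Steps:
a = 2
T(W) = 2*W² (T(W) = W*(2*W) = 2*W²)
u(I, S) = 2 + 6*S (u(I, S) = 6*S + 2 = 2 + 6*S)
q = -3 (q = -3 + (2*0²)*0 = -3 + (2*0)*0 = -3 + 0*0 = -3 + 0 = -3)
u(3, 5)*(q + 36) = (2 + 6*5)*(-3 + 36) = (2 + 30)*33 = 32*33 = 1056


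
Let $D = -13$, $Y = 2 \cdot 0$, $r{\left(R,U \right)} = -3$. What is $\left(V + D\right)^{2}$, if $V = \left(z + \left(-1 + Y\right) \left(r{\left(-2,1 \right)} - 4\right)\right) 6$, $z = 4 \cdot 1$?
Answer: $2809$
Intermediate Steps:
$z = 4$
$Y = 0$
$V = 66$ ($V = \left(4 + \left(-1 + 0\right) \left(-3 - 4\right)\right) 6 = \left(4 - -7\right) 6 = \left(4 + 7\right) 6 = 11 \cdot 6 = 66$)
$\left(V + D\right)^{2} = \left(66 - 13\right)^{2} = 53^{2} = 2809$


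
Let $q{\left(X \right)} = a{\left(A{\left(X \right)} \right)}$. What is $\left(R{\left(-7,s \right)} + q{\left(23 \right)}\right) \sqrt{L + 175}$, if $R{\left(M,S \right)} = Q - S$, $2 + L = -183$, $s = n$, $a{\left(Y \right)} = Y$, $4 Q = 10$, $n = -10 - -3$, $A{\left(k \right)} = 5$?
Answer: $\frac{29 i \sqrt{10}}{2} \approx 45.853 i$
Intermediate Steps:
$n = -7$ ($n = -10 + 3 = -7$)
$Q = \frac{5}{2}$ ($Q = \frac{1}{4} \cdot 10 = \frac{5}{2} \approx 2.5$)
$s = -7$
$q{\left(X \right)} = 5$
$L = -185$ ($L = -2 - 183 = -185$)
$R{\left(M,S \right)} = \frac{5}{2} - S$
$\left(R{\left(-7,s \right)} + q{\left(23 \right)}\right) \sqrt{L + 175} = \left(\left(\frac{5}{2} - -7\right) + 5\right) \sqrt{-185 + 175} = \left(\left(\frac{5}{2} + 7\right) + 5\right) \sqrt{-10} = \left(\frac{19}{2} + 5\right) i \sqrt{10} = \frac{29 i \sqrt{10}}{2}$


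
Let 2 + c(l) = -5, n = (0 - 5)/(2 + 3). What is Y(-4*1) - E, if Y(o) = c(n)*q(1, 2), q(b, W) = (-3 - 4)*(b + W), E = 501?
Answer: -354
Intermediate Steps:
q(b, W) = -7*W - 7*b (q(b, W) = -7*(W + b) = -7*W - 7*b)
n = -1 (n = -5/5 = -5*1/5 = -1)
c(l) = -7 (c(l) = -2 - 5 = -7)
Y(o) = 147 (Y(o) = -7*(-7*2 - 7*1) = -7*(-14 - 7) = -7*(-21) = 147)
Y(-4*1) - E = 147 - 1*501 = 147 - 501 = -354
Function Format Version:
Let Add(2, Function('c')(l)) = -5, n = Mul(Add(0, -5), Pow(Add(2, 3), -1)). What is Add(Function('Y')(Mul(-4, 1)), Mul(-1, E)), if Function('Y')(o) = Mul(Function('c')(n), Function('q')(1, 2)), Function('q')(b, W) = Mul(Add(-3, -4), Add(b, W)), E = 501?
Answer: -354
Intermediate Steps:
Function('q')(b, W) = Add(Mul(-7, W), Mul(-7, b)) (Function('q')(b, W) = Mul(-7, Add(W, b)) = Add(Mul(-7, W), Mul(-7, b)))
n = -1 (n = Mul(-5, Pow(5, -1)) = Mul(-5, Rational(1, 5)) = -1)
Function('c')(l) = -7 (Function('c')(l) = Add(-2, -5) = -7)
Function('Y')(o) = 147 (Function('Y')(o) = Mul(-7, Add(Mul(-7, 2), Mul(-7, 1))) = Mul(-7, Add(-14, -7)) = Mul(-7, -21) = 147)
Add(Function('Y')(Mul(-4, 1)), Mul(-1, E)) = Add(147, Mul(-1, 501)) = Add(147, -501) = -354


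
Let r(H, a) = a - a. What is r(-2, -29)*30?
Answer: 0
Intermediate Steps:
r(H, a) = 0
r(-2, -29)*30 = 0*30 = 0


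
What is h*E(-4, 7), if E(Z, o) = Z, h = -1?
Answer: 4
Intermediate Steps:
h*E(-4, 7) = -1*(-4) = 4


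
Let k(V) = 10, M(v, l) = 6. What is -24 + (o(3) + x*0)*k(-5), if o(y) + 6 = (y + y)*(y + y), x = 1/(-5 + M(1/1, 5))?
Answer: 276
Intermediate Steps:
x = 1 (x = 1/(-5 + 6) = 1/1 = 1)
o(y) = -6 + 4*y² (o(y) = -6 + (y + y)*(y + y) = -6 + (2*y)*(2*y) = -6 + 4*y²)
-24 + (o(3) + x*0)*k(-5) = -24 + ((-6 + 4*3²) + 1*0)*10 = -24 + ((-6 + 4*9) + 0)*10 = -24 + ((-6 + 36) + 0)*10 = -24 + (30 + 0)*10 = -24 + 30*10 = -24 + 300 = 276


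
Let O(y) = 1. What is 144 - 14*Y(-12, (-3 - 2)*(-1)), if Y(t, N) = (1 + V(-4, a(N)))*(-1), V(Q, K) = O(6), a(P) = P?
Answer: 172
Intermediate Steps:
V(Q, K) = 1
Y(t, N) = -2 (Y(t, N) = (1 + 1)*(-1) = 2*(-1) = -2)
144 - 14*Y(-12, (-3 - 2)*(-1)) = 144 - 14*(-2) = 144 + 28 = 172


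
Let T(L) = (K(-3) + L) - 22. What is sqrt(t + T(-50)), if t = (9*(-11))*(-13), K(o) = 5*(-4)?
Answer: sqrt(1195) ≈ 34.569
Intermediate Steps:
K(o) = -20
T(L) = -42 + L (T(L) = (-20 + L) - 22 = -42 + L)
t = 1287 (t = -99*(-13) = 1287)
sqrt(t + T(-50)) = sqrt(1287 + (-42 - 50)) = sqrt(1287 - 92) = sqrt(1195)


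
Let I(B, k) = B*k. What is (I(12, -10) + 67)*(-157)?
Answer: 8321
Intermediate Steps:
(I(12, -10) + 67)*(-157) = (12*(-10) + 67)*(-157) = (-120 + 67)*(-157) = -53*(-157) = 8321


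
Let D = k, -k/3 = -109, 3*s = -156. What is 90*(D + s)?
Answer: 24750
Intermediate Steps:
s = -52 (s = (1/3)*(-156) = -52)
k = 327 (k = -3*(-109) = 327)
D = 327
90*(D + s) = 90*(327 - 52) = 90*275 = 24750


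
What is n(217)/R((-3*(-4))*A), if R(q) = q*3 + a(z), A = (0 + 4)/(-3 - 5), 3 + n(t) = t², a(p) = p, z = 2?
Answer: -23543/8 ≈ -2942.9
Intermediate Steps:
n(t) = -3 + t²
A = -½ (A = 4/(-8) = 4*(-⅛) = -½ ≈ -0.50000)
R(q) = 2 + 3*q (R(q) = q*3 + 2 = 3*q + 2 = 2 + 3*q)
n(217)/R((-3*(-4))*A) = (-3 + 217²)/(2 + 3*(-3*(-4)*(-½))) = (-3 + 47089)/(2 + 3*(12*(-½))) = 47086/(2 + 3*(-6)) = 47086/(2 - 18) = 47086/(-16) = 47086*(-1/16) = -23543/8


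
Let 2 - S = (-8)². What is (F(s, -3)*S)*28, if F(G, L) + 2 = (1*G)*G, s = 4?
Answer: -24304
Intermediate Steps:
F(G, L) = -2 + G² (F(G, L) = -2 + (1*G)*G = -2 + G*G = -2 + G²)
S = -62 (S = 2 - 1*(-8)² = 2 - 1*64 = 2 - 64 = -62)
(F(s, -3)*S)*28 = ((-2 + 4²)*(-62))*28 = ((-2 + 16)*(-62))*28 = (14*(-62))*28 = -868*28 = -24304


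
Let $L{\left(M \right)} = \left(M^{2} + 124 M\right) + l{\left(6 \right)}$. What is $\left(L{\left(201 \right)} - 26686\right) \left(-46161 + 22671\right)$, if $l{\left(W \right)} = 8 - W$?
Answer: $-907677090$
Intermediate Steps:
$L{\left(M \right)} = 2 + M^{2} + 124 M$ ($L{\left(M \right)} = \left(M^{2} + 124 M\right) + \left(8 - 6\right) = \left(M^{2} + 124 M\right) + 2 = 2 + M^{2} + 124 M$)
$\left(L{\left(201 \right)} - 26686\right) \left(-46161 + 22671\right) = \left(\left(2 + 201^{2} + 124 \cdot 201\right) - 26686\right) \left(-46161 + 22671\right) = \left(\left(2 + 40401 + 24924\right) - 26686\right) \left(-23490\right) = \left(65327 - 26686\right) \left(-23490\right) = 38641 \left(-23490\right) = -907677090$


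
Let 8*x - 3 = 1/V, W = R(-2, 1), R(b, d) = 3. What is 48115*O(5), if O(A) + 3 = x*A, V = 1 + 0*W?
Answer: -48115/2 ≈ -24058.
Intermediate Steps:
W = 3
V = 1 (V = 1 + 0*3 = 1 + 0 = 1)
x = 1/2 (x = 3/8 + (1/8)/1 = 3/8 + (1/8)*1 = 3/8 + 1/8 = 1/2 ≈ 0.50000)
O(A) = -3 + A/2
48115*O(5) = 48115*(-3 + (1/2)*5) = 48115*(-3 + 5/2) = 48115*(-1/2) = -48115/2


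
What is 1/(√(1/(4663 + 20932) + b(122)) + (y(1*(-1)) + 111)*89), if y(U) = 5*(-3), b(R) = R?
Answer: 218683680/1868430239329 - √79922716645/1868430239329 ≈ 0.00011689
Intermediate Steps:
y(U) = -15
1/(√(1/(4663 + 20932) + b(122)) + (y(1*(-1)) + 111)*89) = 1/(√(1/(4663 + 20932) + 122) + (-15 + 111)*89) = 1/(√(1/25595 + 122) + 96*89) = 1/(√(1/25595 + 122) + 8544) = 1/(√(3122591/25595) + 8544) = 1/(√79922716645/25595 + 8544) = 1/(8544 + √79922716645/25595)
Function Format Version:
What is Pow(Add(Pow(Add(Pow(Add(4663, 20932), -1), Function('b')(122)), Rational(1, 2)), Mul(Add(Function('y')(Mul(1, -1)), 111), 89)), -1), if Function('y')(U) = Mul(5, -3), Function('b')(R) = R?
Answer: Add(Rational(218683680, 1868430239329), Mul(Rational(-1, 1868430239329), Pow(79922716645, Rational(1, 2)))) ≈ 0.00011689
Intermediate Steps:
Function('y')(U) = -15
Pow(Add(Pow(Add(Pow(Add(4663, 20932), -1), Function('b')(122)), Rational(1, 2)), Mul(Add(Function('y')(Mul(1, -1)), 111), 89)), -1) = Pow(Add(Pow(Add(Pow(Add(4663, 20932), -1), 122), Rational(1, 2)), Mul(Add(-15, 111), 89)), -1) = Pow(Add(Pow(Add(Pow(25595, -1), 122), Rational(1, 2)), Mul(96, 89)), -1) = Pow(Add(Pow(Add(Rational(1, 25595), 122), Rational(1, 2)), 8544), -1) = Pow(Add(Pow(Rational(3122591, 25595), Rational(1, 2)), 8544), -1) = Pow(Add(Mul(Rational(1, 25595), Pow(79922716645, Rational(1, 2))), 8544), -1) = Pow(Add(8544, Mul(Rational(1, 25595), Pow(79922716645, Rational(1, 2)))), -1)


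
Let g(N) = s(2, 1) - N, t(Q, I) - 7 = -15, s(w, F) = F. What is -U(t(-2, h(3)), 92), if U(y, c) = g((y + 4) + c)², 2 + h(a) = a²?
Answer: -7569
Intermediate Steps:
h(a) = -2 + a²
t(Q, I) = -8 (t(Q, I) = 7 - 15 = -8)
g(N) = 1 - N
U(y, c) = (-3 - c - y)² (U(y, c) = (1 - ((y + 4) + c))² = (1 - ((4 + y) + c))² = (1 - (4 + c + y))² = (1 + (-4 - c - y))² = (-3 - c - y)²)
-U(t(-2, h(3)), 92) = -(3 + 92 - 8)² = -1*87² = -1*7569 = -7569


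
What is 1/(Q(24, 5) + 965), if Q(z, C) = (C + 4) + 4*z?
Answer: 1/1070 ≈ 0.00093458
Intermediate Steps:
Q(z, C) = 4 + C + 4*z (Q(z, C) = (4 + C) + 4*z = 4 + C + 4*z)
1/(Q(24, 5) + 965) = 1/((4 + 5 + 4*24) + 965) = 1/((4 + 5 + 96) + 965) = 1/(105 + 965) = 1/1070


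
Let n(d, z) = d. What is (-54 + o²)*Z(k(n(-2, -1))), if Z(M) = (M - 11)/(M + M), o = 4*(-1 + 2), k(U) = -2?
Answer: -247/2 ≈ -123.50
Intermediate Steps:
o = 4 (o = 4*1 = 4)
Z(M) = (-11 + M)/(2*M) (Z(M) = (-11 + M)/((2*M)) = (-11 + M)*(1/(2*M)) = (-11 + M)/(2*M))
(-54 + o²)*Z(k(n(-2, -1))) = (-54 + 4²)*((½)*(-11 - 2)/(-2)) = (-54 + 16)*((½)*(-½)*(-13)) = -38*13/4 = -247/2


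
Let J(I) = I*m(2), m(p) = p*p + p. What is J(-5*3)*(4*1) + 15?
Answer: -345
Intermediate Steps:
m(p) = p + p**2 (m(p) = p**2 + p = p + p**2)
J(I) = 6*I (J(I) = I*(2*(1 + 2)) = I*(2*3) = I*6 = 6*I)
J(-5*3)*(4*1) + 15 = (6*(-5*3))*(4*1) + 15 = (6*(-15))*4 + 15 = -90*4 + 15 = -360 + 15 = -345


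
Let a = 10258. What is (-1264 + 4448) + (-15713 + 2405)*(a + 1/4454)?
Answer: -304008400214/2227 ≈ -1.3651e+8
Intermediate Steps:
(-1264 + 4448) + (-15713 + 2405)*(a + 1/4454) = (-1264 + 4448) + (-15713 + 2405)*(10258 + 1/4454) = 3184 - 13308*(10258 + 1/4454) = 3184 - 13308*45689133/4454 = 3184 - 304015490982/2227 = -304008400214/2227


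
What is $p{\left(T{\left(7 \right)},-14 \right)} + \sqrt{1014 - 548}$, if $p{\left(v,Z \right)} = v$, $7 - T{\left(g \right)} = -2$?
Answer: $9 + \sqrt{466} \approx 30.587$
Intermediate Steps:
$T{\left(g \right)} = 9$ ($T{\left(g \right)} = 7 - -2 = 7 + 2 = 9$)
$p{\left(T{\left(7 \right)},-14 \right)} + \sqrt{1014 - 548} = 9 + \sqrt{1014 - 548} = 9 + \sqrt{466}$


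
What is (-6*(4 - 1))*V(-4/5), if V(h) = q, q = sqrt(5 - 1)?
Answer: -36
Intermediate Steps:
q = 2 (q = sqrt(4) = 2)
V(h) = 2
(-6*(4 - 1))*V(-4/5) = -6*(4 - 1)*2 = -6*3*2 = -18*2 = -36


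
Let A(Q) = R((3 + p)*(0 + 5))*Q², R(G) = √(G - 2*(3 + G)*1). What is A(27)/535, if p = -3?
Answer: 729*I*√6/535 ≈ 3.3377*I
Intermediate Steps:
R(G) = √(-6 - G) (R(G) = √(G + (-6 - 2*G)*1) = √(G + (-6 - 2*G)) = √(-6 - G))
A(Q) = I*√6*Q² (A(Q) = √(-6 - (3 - 3)*(0 + 5))*Q² = √(-6 - 0*5)*Q² = √(-6 - 1*0)*Q² = √(-6 + 0)*Q² = √(-6)*Q² = (I*√6)*Q² = I*√6*Q²)
A(27)/535 = (I*√6*27²)/535 = (I*√6*729)*(1/535) = (729*I*√6)*(1/535) = 729*I*√6/535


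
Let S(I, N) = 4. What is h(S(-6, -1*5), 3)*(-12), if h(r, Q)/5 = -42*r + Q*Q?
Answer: 9540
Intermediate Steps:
h(r, Q) = -210*r + 5*Q**2 (h(r, Q) = 5*(-42*r + Q*Q) = 5*(-42*r + Q**2) = 5*(Q**2 - 42*r) = -210*r + 5*Q**2)
h(S(-6, -1*5), 3)*(-12) = (-210*4 + 5*3**2)*(-12) = (-840 + 5*9)*(-12) = (-840 + 45)*(-12) = -795*(-12) = 9540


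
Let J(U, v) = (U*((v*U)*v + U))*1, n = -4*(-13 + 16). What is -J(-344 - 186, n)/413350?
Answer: -814610/8267 ≈ -98.538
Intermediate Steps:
n = -12 (n = -4*3 = -12)
J(U, v) = U*(U + U*v**2) (J(U, v) = (U*((U*v)*v + U))*1 = (U*(U*v**2 + U))*1 = (U*(U + U*v**2))*1 = U*(U + U*v**2))
-J(-344 - 186, n)/413350 = -(-344 - 186)**2*(1 + (-12)**2)/413350 = -(-530)**2*(1 + 144)/413350 = -280900*145/413350 = -40730500/413350 = -1*814610/8267 = -814610/8267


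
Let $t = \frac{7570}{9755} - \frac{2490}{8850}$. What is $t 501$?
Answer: $\frac{142633197}{575545} \approx 247.82$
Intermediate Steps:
$t = \frac{284697}{575545}$ ($t = 7570 \cdot \frac{1}{9755} - \frac{83}{295} = \frac{1514}{1951} - \frac{83}{295} = \frac{284697}{575545} \approx 0.49466$)
$t 501 = \frac{284697}{575545} \cdot 501 = \frac{142633197}{575545}$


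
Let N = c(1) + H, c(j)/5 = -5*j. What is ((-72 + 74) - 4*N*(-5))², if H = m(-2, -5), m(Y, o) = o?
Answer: 357604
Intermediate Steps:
c(j) = -25*j (c(j) = 5*(-5*j) = -25*j)
H = -5
N = -30 (N = -25*1 - 5 = -25 - 5 = -30)
((-72 + 74) - 4*N*(-5))² = ((-72 + 74) - 4*(-30)*(-5))² = (2 + 120*(-5))² = (2 - 600)² = (-598)² = 357604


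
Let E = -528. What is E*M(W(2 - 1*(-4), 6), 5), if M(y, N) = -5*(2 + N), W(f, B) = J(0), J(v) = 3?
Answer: 18480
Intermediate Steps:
W(f, B) = 3
M(y, N) = -10 - 5*N
E*M(W(2 - 1*(-4), 6), 5) = -528*(-10 - 5*5) = -528*(-10 - 25) = -528*(-35) = 18480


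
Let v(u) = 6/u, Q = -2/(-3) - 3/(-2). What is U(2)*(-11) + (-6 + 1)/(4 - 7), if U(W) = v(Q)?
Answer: -1123/39 ≈ -28.795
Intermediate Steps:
Q = 13/6 (Q = -2*(-1/3) - 3*(-1/2) = 2/3 + 3/2 = 13/6 ≈ 2.1667)
U(W) = 36/13 (U(W) = 6/(13/6) = 6*(6/13) = 36/13)
U(2)*(-11) + (-6 + 1)/(4 - 7) = (36/13)*(-11) + (-6 + 1)/(4 - 7) = -396/13 - 5/(-3) = -396/13 - 5*(-1/3) = -396/13 + 5/3 = -1123/39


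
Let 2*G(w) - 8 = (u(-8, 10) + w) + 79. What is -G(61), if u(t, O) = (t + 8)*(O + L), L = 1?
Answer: -74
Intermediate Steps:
u(t, O) = (1 + O)*(8 + t) (u(t, O) = (t + 8)*(O + 1) = (8 + t)*(1 + O) = (1 + O)*(8 + t))
G(w) = 87/2 + w/2 (G(w) = 4 + (((8 - 8 + 8*10 + 10*(-8)) + w) + 79)/2 = 4 + (((8 - 8 + 80 - 80) + w) + 79)/2 = 4 + ((0 + w) + 79)/2 = 4 + (w + 79)/2 = 4 + (79 + w)/2 = 4 + (79/2 + w/2) = 87/2 + w/2)
-G(61) = -(87/2 + (½)*61) = -(87/2 + 61/2) = -1*74 = -74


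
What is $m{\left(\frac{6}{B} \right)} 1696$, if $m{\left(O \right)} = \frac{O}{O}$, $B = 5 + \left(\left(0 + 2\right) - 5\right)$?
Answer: $1696$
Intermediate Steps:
$B = 2$ ($B = 5 + \left(2 - 5\right) = 5 - 3 = 2$)
$m{\left(O \right)} = 1$
$m{\left(\frac{6}{B} \right)} 1696 = 1 \cdot 1696 = 1696$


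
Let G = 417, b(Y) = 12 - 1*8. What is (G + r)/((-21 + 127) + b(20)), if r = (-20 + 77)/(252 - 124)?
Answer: 53433/14080 ≈ 3.7950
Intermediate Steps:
b(Y) = 4 (b(Y) = 12 - 8 = 4)
r = 57/128 ≈ 0.44531
(G + r)/((-21 + 127) + b(20)) = (417 + 57/128)/((-21 + 127) + 4) = 53433/(128*(106 + 4)) = (53433/128)/110 = (53433/128)*(1/110) = 53433/14080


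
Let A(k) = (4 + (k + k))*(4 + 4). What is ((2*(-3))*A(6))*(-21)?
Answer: 16128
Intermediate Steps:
A(k) = 32 + 16*k (A(k) = (4 + 2*k)*8 = 32 + 16*k)
((2*(-3))*A(6))*(-21) = ((2*(-3))*(32 + 16*6))*(-21) = -6*(32 + 96)*(-21) = -6*128*(-21) = -768*(-21) = 16128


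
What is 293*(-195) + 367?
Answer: -56768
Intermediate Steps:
293*(-195) + 367 = -57135 + 367 = -56768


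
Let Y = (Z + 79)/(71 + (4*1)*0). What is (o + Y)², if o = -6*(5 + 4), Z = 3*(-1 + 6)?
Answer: 13987600/5041 ≈ 2774.8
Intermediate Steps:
Z = 15 (Z = 3*5 = 15)
Y = 94/71 (Y = (15 + 79)/(71 + (4*1)*0) = 94/(71 + 4*0) = 94/(71 + 0) = 94/71 ≈ 1.3239)
o = -54 (o = -6*9 = -54)
(o + Y)² = (-54 + 94/71)² = (-3740/71)² = 13987600/5041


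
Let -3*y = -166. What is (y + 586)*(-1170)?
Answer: -750360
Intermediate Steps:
y = 166/3 (y = -⅓*(-166) = 166/3 ≈ 55.333)
(y + 586)*(-1170) = (166/3 + 586)*(-1170) = (1924/3)*(-1170) = -750360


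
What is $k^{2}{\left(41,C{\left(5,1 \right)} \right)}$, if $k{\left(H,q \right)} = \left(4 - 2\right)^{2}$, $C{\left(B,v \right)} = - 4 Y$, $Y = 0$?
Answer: $16$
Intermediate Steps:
$C{\left(B,v \right)} = 0$ ($C{\left(B,v \right)} = \left(-4\right) 0 = 0$)
$k{\left(H,q \right)} = 4$ ($k{\left(H,q \right)} = 2^{2} = 4$)
$k^{2}{\left(41,C{\left(5,1 \right)} \right)} = 4^{2} = 16$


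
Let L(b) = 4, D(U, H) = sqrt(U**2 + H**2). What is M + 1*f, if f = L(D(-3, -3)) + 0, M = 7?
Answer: 11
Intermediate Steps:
D(U, H) = sqrt(H**2 + U**2)
f = 4 (f = 4 + 0 = 4)
M + 1*f = 7 + 1*4 = 7 + 4 = 11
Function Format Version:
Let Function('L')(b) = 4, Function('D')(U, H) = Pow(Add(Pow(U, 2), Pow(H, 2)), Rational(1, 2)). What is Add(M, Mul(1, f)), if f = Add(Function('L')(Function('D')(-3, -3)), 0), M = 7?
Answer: 11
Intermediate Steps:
Function('D')(U, H) = Pow(Add(Pow(H, 2), Pow(U, 2)), Rational(1, 2))
f = 4 (f = Add(4, 0) = 4)
Add(M, Mul(1, f)) = Add(7, Mul(1, 4)) = Add(7, 4) = 11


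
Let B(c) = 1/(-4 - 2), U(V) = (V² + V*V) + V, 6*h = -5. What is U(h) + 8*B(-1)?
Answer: -7/9 ≈ -0.77778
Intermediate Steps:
h = -⅚ (h = (⅙)*(-5) = -⅚ ≈ -0.83333)
U(V) = V + 2*V² (U(V) = (V² + V²) + V = 2*V² + V = V + 2*V²)
B(c) = -⅙ (B(c) = 1/(-6) = -⅙)
U(h) + 8*B(-1) = -5*(1 + 2*(-⅚))/6 + 8*(-⅙) = -5*(1 - 5/3)/6 - 4/3 = -⅚*(-⅔) - 4/3 = 5/9 - 4/3 = -7/9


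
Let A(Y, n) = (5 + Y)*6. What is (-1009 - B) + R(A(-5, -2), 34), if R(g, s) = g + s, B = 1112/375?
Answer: -366737/375 ≈ -977.96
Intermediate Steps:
B = 1112/375 (B = 1112*(1/375) = 1112/375 ≈ 2.9653)
A(Y, n) = 30 + 6*Y
(-1009 - B) + R(A(-5, -2), 34) = (-1009 - 1*1112/375) + ((30 + 6*(-5)) + 34) = (-1009 - 1112/375) + ((30 - 30) + 34) = -379487/375 + (0 + 34) = -379487/375 + 34 = -366737/375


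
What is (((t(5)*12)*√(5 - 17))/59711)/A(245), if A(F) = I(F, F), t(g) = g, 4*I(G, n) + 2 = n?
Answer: 160*I*√3/4836591 ≈ 5.7298e-5*I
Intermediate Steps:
I(G, n) = -½ + n/4
A(F) = -½ + F/4
(((t(5)*12)*√(5 - 17))/59711)/A(245) = (((5*12)*√(5 - 17))/59711)/(-½ + (¼)*245) = ((60*√(-12))*(1/59711))/(-½ + 245/4) = ((60*(2*I*√3))*(1/59711))/(243/4) = ((120*I*√3)*(1/59711))*(4/243) = (120*I*√3/59711)*(4/243) = 160*I*√3/4836591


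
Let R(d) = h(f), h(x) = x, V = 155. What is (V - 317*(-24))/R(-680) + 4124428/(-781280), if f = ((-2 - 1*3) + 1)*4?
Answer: -191595859/390640 ≈ -490.47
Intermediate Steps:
f = -16 (f = ((-2 - 3) + 1)*4 = (-5 + 1)*4 = -4*4 = -16)
R(d) = -16
(V - 317*(-24))/R(-680) + 4124428/(-781280) = (155 - 317*(-24))/(-16) + 4124428/(-781280) = (155 + 7608)*(-1/16) + 4124428*(-1/781280) = 7763*(-1/16) - 1031107/195320 = -7763/16 - 1031107/195320 = -191595859/390640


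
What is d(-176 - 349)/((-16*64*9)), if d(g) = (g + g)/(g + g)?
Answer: -1/9216 ≈ -0.00010851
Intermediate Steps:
d(g) = 1 (d(g) = (2*g)/((2*g)) = (2*g)*(1/(2*g)) = 1)
d(-176 - 349)/((-16*64*9)) = 1/(-16*64*9) = 1/(-1024*9) = 1/(-9216) = 1*(-1/9216) = -1/9216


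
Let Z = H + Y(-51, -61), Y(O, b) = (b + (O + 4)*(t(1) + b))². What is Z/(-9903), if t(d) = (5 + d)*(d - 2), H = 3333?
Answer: -9539077/9903 ≈ -963.25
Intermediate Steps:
t(d) = (-2 + d)*(5 + d) (t(d) = (5 + d)*(-2 + d) = (-2 + d)*(5 + d))
Y(O, b) = (b + (-6 + b)*(4 + O))² (Y(O, b) = (b + (O + 4)*((-10 + 1² + 3*1) + b))² = (b + (4 + O)*((-10 + 1 + 3) + b))² = (b + (4 + O)*(-6 + b))² = (b + (-6 + b)*(4 + O))²)
Z = 9539077 (Z = 3333 + (-24 - 6*(-51) + 5*(-61) - 51*(-61))² = 3333 + (-24 + 306 - 305 + 3111)² = 3333 + 3088² = 3333 + 9535744 = 9539077)
Z/(-9903) = 9539077/(-9903) = 9539077*(-1/9903) = -9539077/9903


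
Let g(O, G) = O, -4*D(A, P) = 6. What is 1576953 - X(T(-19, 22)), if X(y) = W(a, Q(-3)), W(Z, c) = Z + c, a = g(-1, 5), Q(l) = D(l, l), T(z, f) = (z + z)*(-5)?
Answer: 3153911/2 ≈ 1.5770e+6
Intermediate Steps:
D(A, P) = -3/2 (D(A, P) = -1/4*6 = -3/2)
T(z, f) = -10*z (T(z, f) = (2*z)*(-5) = -10*z)
Q(l) = -3/2
a = -1
X(y) = -5/2 (X(y) = -1 - 3/2 = -5/2)
1576953 - X(T(-19, 22)) = 1576953 - 1*(-5/2) = 1576953 + 5/2 = 3153911/2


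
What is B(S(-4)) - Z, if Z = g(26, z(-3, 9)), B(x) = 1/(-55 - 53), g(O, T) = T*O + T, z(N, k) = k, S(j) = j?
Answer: -26245/108 ≈ -243.01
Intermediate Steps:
g(O, T) = T + O*T (g(O, T) = O*T + T = T + O*T)
B(x) = -1/108 (B(x) = 1/(-108) = -1/108)
Z = 243 (Z = 9*(1 + 26) = 9*27 = 243)
B(S(-4)) - Z = -1/108 - 1*243 = -1/108 - 243 = -26245/108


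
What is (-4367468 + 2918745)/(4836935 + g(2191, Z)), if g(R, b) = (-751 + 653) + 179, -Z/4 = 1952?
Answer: -1448723/4837016 ≈ -0.29951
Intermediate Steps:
Z = -7808 (Z = -4*1952 = -7808)
g(R, b) = 81 (g(R, b) = -98 + 179 = 81)
(-4367468 + 2918745)/(4836935 + g(2191, Z)) = (-4367468 + 2918745)/(4836935 + 81) = -1448723/4837016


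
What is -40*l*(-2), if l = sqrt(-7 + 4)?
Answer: 80*I*sqrt(3) ≈ 138.56*I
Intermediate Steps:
l = I*sqrt(3) (l = sqrt(-3) = I*sqrt(3) ≈ 1.732*I)
-40*l*(-2) = -40*I*sqrt(3)*(-2) = 80*I*sqrt(3)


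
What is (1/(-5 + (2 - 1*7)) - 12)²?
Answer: 14641/100 ≈ 146.41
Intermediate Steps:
(1/(-5 + (2 - 1*7)) - 12)² = (1/(-5 + (2 - 7)) - 12)² = (1/(-5 - 5) - 12)² = (1/(-10) - 12)² = (-⅒ - 12)² = (-121/10)² = 14641/100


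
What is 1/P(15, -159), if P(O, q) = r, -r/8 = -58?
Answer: 1/464 ≈ 0.0021552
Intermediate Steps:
r = 464 (r = -8*(-58) = 464)
P(O, q) = 464
1/P(15, -159) = 1/464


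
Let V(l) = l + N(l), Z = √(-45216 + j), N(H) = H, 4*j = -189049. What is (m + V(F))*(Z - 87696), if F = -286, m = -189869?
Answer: 16700913936 - 190441*I*√369913/2 ≈ 1.6701e+10 - 5.7914e+7*I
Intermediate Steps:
j = -189049/4 (j = (¼)*(-189049) = -189049/4 ≈ -47262.)
Z = I*√369913/2 (Z = √(-45216 - 189049/4) = √(-369913/4) = I*√369913/2 ≈ 304.1*I)
V(l) = 2*l (V(l) = l + l = 2*l)
(m + V(F))*(Z - 87696) = (-189869 + 2*(-286))*(I*√369913/2 - 87696) = (-189869 - 572)*(-87696 + I*√369913/2) = -190441*(-87696 + I*√369913/2) = 16700913936 - 190441*I*√369913/2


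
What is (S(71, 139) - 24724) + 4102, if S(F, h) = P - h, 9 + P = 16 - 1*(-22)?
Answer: -20732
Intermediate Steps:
P = 29 (P = -9 + (16 - 1*(-22)) = -9 + (16 + 22) = -9 + 38 = 29)
S(F, h) = 29 - h
(S(71, 139) - 24724) + 4102 = ((29 - 1*139) - 24724) + 4102 = ((29 - 139) - 24724) + 4102 = (-110 - 24724) + 4102 = -24834 + 4102 = -20732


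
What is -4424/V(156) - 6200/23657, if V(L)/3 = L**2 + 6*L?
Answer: -71839721/224197389 ≈ -0.32043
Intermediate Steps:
V(L) = 3*L**2 + 18*L (V(L) = 3*(L**2 + 6*L) = 3*L**2 + 18*L)
-4424/V(156) - 6200/23657 = -4424*1/(468*(6 + 156)) - 6200/23657 = -4424/(3*156*162) - 6200*1/23657 = -4424/75816 - 6200/23657 = -4424*1/75816 - 6200/23657 = -553/9477 - 6200/23657 = -71839721/224197389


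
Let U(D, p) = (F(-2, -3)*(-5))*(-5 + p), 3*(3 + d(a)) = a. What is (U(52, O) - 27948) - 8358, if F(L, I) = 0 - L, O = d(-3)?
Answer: -36216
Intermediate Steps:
d(a) = -3 + a/3
O = -4 (O = -3 + (⅓)*(-3) = -3 - 1 = -4)
F(L, I) = -L
U(D, p) = 50 - 10*p (U(D, p) = (-1*(-2)*(-5))*(-5 + p) = (2*(-5))*(-5 + p) = -10*(-5 + p) = 50 - 10*p)
(U(52, O) - 27948) - 8358 = ((50 - 10*(-4)) - 27948) - 8358 = ((50 + 40) - 27948) - 8358 = (90 - 27948) - 8358 = -27858 - 8358 = -36216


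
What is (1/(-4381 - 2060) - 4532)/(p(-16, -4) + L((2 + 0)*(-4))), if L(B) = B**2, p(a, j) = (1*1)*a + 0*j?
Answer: -29190613/309168 ≈ -94.417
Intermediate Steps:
p(a, j) = a (p(a, j) = 1*a + 0 = a + 0 = a)
(1/(-4381 - 2060) - 4532)/(p(-16, -4) + L((2 + 0)*(-4))) = (1/(-4381 - 2060) - 4532)/(-16 + ((2 + 0)*(-4))**2) = (1/(-6441) - 4532)/(-16 + (2*(-4))**2) = (-1/6441 - 4532)/(-16 + (-8)**2) = -29190613/(6441*(-16 + 64)) = -29190613/6441/48 = -29190613/6441*1/48 = -29190613/309168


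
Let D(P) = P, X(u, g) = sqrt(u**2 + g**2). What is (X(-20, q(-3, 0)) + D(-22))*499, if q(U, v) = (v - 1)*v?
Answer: -998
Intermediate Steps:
q(U, v) = v*(-1 + v) (q(U, v) = (-1 + v)*v = v*(-1 + v))
X(u, g) = sqrt(g**2 + u**2)
(X(-20, q(-3, 0)) + D(-22))*499 = (sqrt((0*(-1 + 0))**2 + (-20)**2) - 22)*499 = (sqrt((0*(-1))**2 + 400) - 22)*499 = (sqrt(0**2 + 400) - 22)*499 = (sqrt(0 + 400) - 22)*499 = (sqrt(400) - 22)*499 = (20 - 22)*499 = -2*499 = -998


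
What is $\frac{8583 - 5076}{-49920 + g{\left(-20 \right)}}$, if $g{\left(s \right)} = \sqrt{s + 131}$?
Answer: $- \frac{58356480}{830668763} - \frac{1169 \sqrt{111}}{830668763} \approx -0.070267$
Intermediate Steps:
$g{\left(s \right)} = \sqrt{131 + s}$
$\frac{8583 - 5076}{-49920 + g{\left(-20 \right)}} = \frac{8583 - 5076}{-49920 + \sqrt{131 - 20}} = \frac{3507}{-49920 + \sqrt{111}}$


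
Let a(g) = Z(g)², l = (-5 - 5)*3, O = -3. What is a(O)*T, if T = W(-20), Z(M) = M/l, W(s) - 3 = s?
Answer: -17/100 ≈ -0.17000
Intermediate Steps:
W(s) = 3 + s
l = -30 (l = -10*3 = -30)
Z(M) = -M/30 (Z(M) = M/(-30) = M*(-1/30) = -M/30)
a(g) = g²/900 (a(g) = (-g/30)² = g²/900)
T = -17 (T = 3 - 20 = -17)
a(O)*T = ((1/900)*(-3)²)*(-17) = ((1/900)*9)*(-17) = (1/100)*(-17) = -17/100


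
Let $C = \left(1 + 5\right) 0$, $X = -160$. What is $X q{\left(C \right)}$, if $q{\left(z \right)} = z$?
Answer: $0$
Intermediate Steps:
$C = 0$ ($C = 6 \cdot 0 = 0$)
$X q{\left(C \right)} = \left(-160\right) 0 = 0$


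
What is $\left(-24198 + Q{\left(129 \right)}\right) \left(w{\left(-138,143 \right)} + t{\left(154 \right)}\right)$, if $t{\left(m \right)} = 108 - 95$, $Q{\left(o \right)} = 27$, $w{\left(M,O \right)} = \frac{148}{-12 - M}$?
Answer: $- \frac{1027843}{3} \approx -3.4261 \cdot 10^{5}$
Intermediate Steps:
$t{\left(m \right)} = 13$
$\left(-24198 + Q{\left(129 \right)}\right) \left(w{\left(-138,143 \right)} + t{\left(154 \right)}\right) = \left(-24198 + 27\right) \left(- \frac{148}{12 - 138} + 13\right) = - 24171 \left(- \frac{148}{-126} + 13\right) = - 24171 \left(\left(-148\right) \left(- \frac{1}{126}\right) + 13\right) = - 24171 \left(\frac{74}{63} + 13\right) = \left(-24171\right) \frac{893}{63} = - \frac{1027843}{3}$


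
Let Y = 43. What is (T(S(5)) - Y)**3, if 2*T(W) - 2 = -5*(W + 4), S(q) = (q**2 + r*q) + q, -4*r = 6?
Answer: -81182737/64 ≈ -1.2685e+6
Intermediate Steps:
r = -3/2 (r = -1/4*6 = -3/2 ≈ -1.5000)
S(q) = q**2 - q/2 (S(q) = (q**2 - 3*q/2) + q = q**2 - q/2)
T(W) = -9 - 5*W/2 (T(W) = 1 + (-5*(W + 4))/2 = 1 + (-5*(4 + W))/2 = 1 + (-20 - 5*W)/2 = 1 + (-10 - 5*W/2) = -9 - 5*W/2)
(T(S(5)) - Y)**3 = ((-9 - 25*(-1/2 + 5)/2) - 1*43)**3 = ((-9 - 25*9/(2*2)) - 43)**3 = ((-9 - 5/2*45/2) - 43)**3 = ((-9 - 225/4) - 43)**3 = (-261/4 - 43)**3 = (-433/4)**3 = -81182737/64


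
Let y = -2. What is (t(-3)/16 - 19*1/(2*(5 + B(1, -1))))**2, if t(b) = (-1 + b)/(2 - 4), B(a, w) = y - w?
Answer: 81/16 ≈ 5.0625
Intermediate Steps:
B(a, w) = -2 - w
t(b) = 1/2 - b/2 (t(b) = (-1 + b)/(-2) = (-1 + b)*(-1/2) = 1/2 - b/2)
(t(-3)/16 - 19*1/(2*(5 + B(1, -1))))**2 = ((1/2 - 1/2*(-3))/16 - 19*1/(2*(5 + (-2 - 1*(-1)))))**2 = ((1/2 + 3/2)*(1/16) - 19*1/(2*(5 + (-2 + 1))))**2 = (2*(1/16) - 19*1/(2*(5 - 1)))**2 = (1/8 - 19/(2*4))**2 = (1/8 - 19/8)**2 = (-9/4)**2 = 81/16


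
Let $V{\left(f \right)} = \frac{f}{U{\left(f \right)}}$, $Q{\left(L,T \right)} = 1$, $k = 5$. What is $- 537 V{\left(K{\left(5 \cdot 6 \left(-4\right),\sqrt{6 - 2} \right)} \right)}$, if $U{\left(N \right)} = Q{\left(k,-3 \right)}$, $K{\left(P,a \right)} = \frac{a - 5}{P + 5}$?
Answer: $- \frac{1611}{115} \approx -14.009$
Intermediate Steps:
$K{\left(P,a \right)} = \frac{-5 + a}{5 + P}$
$U{\left(N \right)} = 1$
$V{\left(f \right)} = f$ ($V{\left(f \right)} = \frac{f}{1} = f 1 = f$)
$- 537 V{\left(K{\left(5 \cdot 6 \left(-4\right),\sqrt{6 - 2} \right)} \right)} = - 537 \frac{-5 + \sqrt{6 - 2}}{5 + 5 \cdot 6 \left(-4\right)} = - 537 \frac{-5 + \sqrt{4}}{5 + 30 \left(-4\right)} = - 537 \frac{-5 + 2}{5 - 120} = - 537 \frac{1}{-115} \left(-3\right) = - 537 \left(\left(- \frac{1}{115}\right) \left(-3\right)\right) = \left(-537\right) \frac{3}{115} = - \frac{1611}{115}$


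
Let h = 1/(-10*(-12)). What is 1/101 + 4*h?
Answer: 131/3030 ≈ 0.043234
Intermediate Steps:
h = 1/120 ≈ 0.0083333
1/101 + 4*h = 1/101 + 4*(1/120) = 1/101 + 1/30 = 131/3030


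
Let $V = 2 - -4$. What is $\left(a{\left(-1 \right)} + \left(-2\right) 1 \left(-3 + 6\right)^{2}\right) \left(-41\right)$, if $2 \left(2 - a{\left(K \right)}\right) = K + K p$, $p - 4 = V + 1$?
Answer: $410$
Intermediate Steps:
$V = 6$ ($V = 2 + 4 = 6$)
$p = 11$ ($p = 4 + \left(6 + 1\right) = 4 + 7 = 11$)
$a{\left(K \right)} = 2 - 6 K$ ($a{\left(K \right)} = 2 - \frac{K + K 11}{2} = 2 - \frac{K + 11 K}{2} = 2 - \frac{12 K}{2} = 2 - 6 K$)
$\left(a{\left(-1 \right)} + \left(-2\right) 1 \left(-3 + 6\right)^{2}\right) \left(-41\right) = \left(\left(2 - -6\right) + \left(-2\right) 1 \left(-3 + 6\right)^{2}\right) \left(-41\right) = \left(\left(2 + 6\right) - 2 \cdot 3^{2}\right) \left(-41\right) = \left(8 - 18\right) \left(-41\right) = \left(-10\right) \left(-41\right) = 410$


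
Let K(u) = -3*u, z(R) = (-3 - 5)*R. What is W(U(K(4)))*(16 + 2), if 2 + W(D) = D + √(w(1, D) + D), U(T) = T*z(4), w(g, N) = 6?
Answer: 6876 + 18*√390 ≈ 7231.5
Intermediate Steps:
z(R) = -8*R
U(T) = -32*T (U(T) = T*(-8*4) = T*(-32) = -32*T)
W(D) = -2 + D + √(6 + D) (W(D) = -2 + (D + √(6 + D)) = -2 + D + √(6 + D))
W(U(K(4)))*(16 + 2) = (-2 - (-96)*4 + √(6 - (-96)*4))*(16 + 2) = (-2 - 32*(-12) + √(6 - 32*(-12)))*18 = (-2 + 384 + √(6 + 384))*18 = (-2 + 384 + √390)*18 = (382 + √390)*18 = 6876 + 18*√390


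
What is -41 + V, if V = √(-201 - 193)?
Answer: -41 + I*√394 ≈ -41.0 + 19.849*I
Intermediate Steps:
V = I*√394 (V = √(-394) = I*√394 ≈ 19.849*I)
-41 + V = -41 + I*√394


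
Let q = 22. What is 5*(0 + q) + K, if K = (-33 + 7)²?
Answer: 786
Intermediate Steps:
K = 676 (K = (-26)² = 676)
5*(0 + q) + K = 5*(0 + 22) + 676 = 5*22 + 676 = 110 + 676 = 786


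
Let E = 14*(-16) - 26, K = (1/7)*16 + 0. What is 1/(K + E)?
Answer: -7/1734 ≈ -0.0040369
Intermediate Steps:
K = 16/7 (K = (1*(1/7))*16 + 0 = (1/7)*16 + 0 = 16/7 + 0 = 16/7 ≈ 2.2857)
E = -250 (E = -224 - 26 = -250)
1/(K + E) = 1/(16/7 - 250) = 1/(-1734/7) = -7/1734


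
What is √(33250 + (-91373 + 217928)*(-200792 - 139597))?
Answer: I*√43077896645 ≈ 2.0755e+5*I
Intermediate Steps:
√(33250 + (-91373 + 217928)*(-200792 - 139597)) = √(33250 + 126555*(-340389)) = √(33250 - 43077929895) = √(-43077896645) = I*√43077896645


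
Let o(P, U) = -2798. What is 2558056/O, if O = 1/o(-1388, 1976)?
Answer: -7157440688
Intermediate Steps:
O = -1/2798 (O = 1/(-2798) = -1/2798 ≈ -0.00035740)
2558056/O = 2558056/(-1/2798) = 2558056*(-2798) = -7157440688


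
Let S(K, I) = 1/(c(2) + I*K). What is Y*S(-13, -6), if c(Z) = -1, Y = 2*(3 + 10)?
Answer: 26/77 ≈ 0.33766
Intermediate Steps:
Y = 26 (Y = 2*13 = 26)
S(K, I) = 1/(-1 + I*K)
Y*S(-13, -6) = 26/(-1 - 6*(-13)) = 26/(-1 + 78) = 26/77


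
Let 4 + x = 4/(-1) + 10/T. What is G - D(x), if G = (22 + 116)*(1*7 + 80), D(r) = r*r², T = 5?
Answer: 12222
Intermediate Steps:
x = -6 (x = -4 + (4/(-1) + 10/5) = -4 + (4*(-1) + 10*(⅕)) = -4 + (-4 + 2) = -4 - 2 = -6)
D(r) = r³
G = 12006 (G = 138*(7 + 80) = 138*87 = 12006)
G - D(x) = 12006 - 1*(-6)³ = 12006 - 1*(-216) = 12006 + 216 = 12222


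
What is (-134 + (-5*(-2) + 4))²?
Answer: 14400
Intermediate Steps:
(-134 + (-5*(-2) + 4))² = (-134 + (10 + 4))² = (-134 + 14)² = (-120)² = 14400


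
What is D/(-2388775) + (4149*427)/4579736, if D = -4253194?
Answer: 3387216344087/1562851266200 ≈ 2.1673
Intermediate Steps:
D/(-2388775) + (4149*427)/4579736 = -4253194/(-2388775) + (4149*427)/4579736 = -4253194*(-1/2388775) + 1771623*(1/4579736) = 4253194/2388775 + 253089/654248 = 3387216344087/1562851266200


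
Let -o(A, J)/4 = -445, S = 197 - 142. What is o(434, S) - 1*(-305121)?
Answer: 306901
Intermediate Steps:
S = 55
o(A, J) = 1780 (o(A, J) = -4*(-445) = 1780)
o(434, S) - 1*(-305121) = 1780 - 1*(-305121) = 1780 + 305121 = 306901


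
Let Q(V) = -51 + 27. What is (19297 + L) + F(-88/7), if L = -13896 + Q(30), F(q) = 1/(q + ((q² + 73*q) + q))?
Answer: 206777863/38456 ≈ 5377.0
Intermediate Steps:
Q(V) = -24
F(q) = 1/(q² + 75*q) (F(q) = 1/(q + (q² + 74*q)) = 1/(q² + 75*q))
L = -13920 (L = -13896 - 24 = -13920)
(19297 + L) + F(-88/7) = (19297 - 13920) + 1/(((-88/7))*(75 - 88/7)) = 5377 + 1/(((-88*⅐))*(75 - 88*⅐)) = 5377 + 1/((-88/7)*(75 - 88/7)) = 5377 - 7/(88*437/7) = 5377 - 7/88*7/437 = 5377 - 49/38456 = 206777863/38456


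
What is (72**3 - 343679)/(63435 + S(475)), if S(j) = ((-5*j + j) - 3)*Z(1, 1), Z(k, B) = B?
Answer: 29569/61532 ≈ 0.48055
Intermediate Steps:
S(j) = -3 - 4*j (S(j) = ((-5*j + j) - 3)*1 = (-4*j - 3)*1 = (-3 - 4*j)*1 = -3 - 4*j)
(72**3 - 343679)/(63435 + S(475)) = (72**3 - 343679)/(63435 + (-3 - 4*475)) = (373248 - 343679)/(63435 + (-3 - 1900)) = 29569/(63435 - 1903) = 29569/61532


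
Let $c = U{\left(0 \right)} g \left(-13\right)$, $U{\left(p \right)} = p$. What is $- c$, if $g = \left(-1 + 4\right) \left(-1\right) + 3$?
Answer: $0$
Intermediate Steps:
$g = 0$ ($g = 3 \left(-1\right) + 3 = -3 + 3 = 0$)
$c = 0$ ($c = 0 \cdot 0 \left(-13\right) = 0 \left(-13\right) = 0$)
$- c = \left(-1\right) 0 = 0$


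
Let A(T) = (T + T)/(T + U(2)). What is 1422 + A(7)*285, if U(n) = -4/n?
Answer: 2220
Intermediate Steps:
A(T) = 2*T/(-2 + T) (A(T) = (T + T)/(T - 4/2) = (2*T)/(T - 4*½) = (2*T)/(T - 2) = (2*T)/(-2 + T) = 2*T/(-2 + T))
1422 + A(7)*285 = 1422 + (2*7/(-2 + 7))*285 = 1422 + (2*7/5)*285 = 1422 + (2*7*(⅕))*285 = 1422 + (14/5)*285 = 1422 + 798 = 2220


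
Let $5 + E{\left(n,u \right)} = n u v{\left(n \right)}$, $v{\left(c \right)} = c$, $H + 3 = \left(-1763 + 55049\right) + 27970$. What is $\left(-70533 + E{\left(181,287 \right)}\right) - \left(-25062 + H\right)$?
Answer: $9275678$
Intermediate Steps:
$H = 81253$ ($H = -3 + \left(\left(-1763 + 55049\right) + 27970\right) = -3 + \left(53286 + 27970\right) = -3 + 81256 = 81253$)
$E{\left(n,u \right)} = -5 + u n^{2}$ ($E{\left(n,u \right)} = -5 + n u n = -5 + u n^{2}$)
$\left(-70533 + E{\left(181,287 \right)}\right) - \left(-25062 + H\right) = \left(-70533 - \left(5 - 287 \cdot 181^{2}\right)\right) + \left(25062 - 81253\right) = \left(-70533 + \left(-5 + 287 \cdot 32761\right)\right) + \left(25062 - 81253\right) = \left(-70533 + \left(-5 + 9402407\right)\right) - 56191 = \left(-70533 + 9402402\right) - 56191 = 9331869 - 56191 = 9275678$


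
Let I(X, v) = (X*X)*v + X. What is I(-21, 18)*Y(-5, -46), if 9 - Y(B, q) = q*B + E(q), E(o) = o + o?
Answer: -1021293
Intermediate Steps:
I(X, v) = X + v*X² (I(X, v) = X²*v + X = v*X² + X = X + v*X²)
E(o) = 2*o
Y(B, q) = 9 - 2*q - B*q (Y(B, q) = 9 - (q*B + 2*q) = 9 - (B*q + 2*q) = 9 - (2*q + B*q) = 9 + (-2*q - B*q) = 9 - 2*q - B*q)
I(-21, 18)*Y(-5, -46) = (-21*(1 - 21*18))*(9 - 2*(-46) - 1*(-5)*(-46)) = (-21*(1 - 378))*(9 + 92 - 230) = -21*(-377)*(-129) = 7917*(-129) = -1021293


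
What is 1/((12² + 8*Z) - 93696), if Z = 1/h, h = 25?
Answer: -25/2338792 ≈ -1.0689e-5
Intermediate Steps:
Z = 1/25 ≈ 0.040000
1/((12² + 8*Z) - 93696) = 1/((12² + 8*(1/25)) - 93696) = 1/((144 + 8/25) - 93696) = 1/(3608/25 - 93696) = 1/(-2338792/25) = -25/2338792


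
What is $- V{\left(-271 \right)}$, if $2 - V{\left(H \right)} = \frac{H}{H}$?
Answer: $-1$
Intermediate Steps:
$V{\left(H \right)} = 1$ ($V{\left(H \right)} = 2 - \frac{H}{H} = 2 - 1 = 1$)
$- V{\left(-271 \right)} = \left(-1\right) 1 = -1$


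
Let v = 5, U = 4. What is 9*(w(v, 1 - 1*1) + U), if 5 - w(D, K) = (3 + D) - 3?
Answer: 36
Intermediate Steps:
w(D, K) = 5 - D (w(D, K) = 5 - ((3 + D) - 3) = 5 - D)
9*(w(v, 1 - 1*1) + U) = 9*((5 - 1*5) + 4) = 9*((5 - 5) + 4) = 9*(0 + 4) = 9*4 = 36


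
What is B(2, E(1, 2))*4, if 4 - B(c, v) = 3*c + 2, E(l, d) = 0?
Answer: -16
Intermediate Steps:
B(c, v) = 2 - 3*c (B(c, v) = 4 - (3*c + 2) = 4 - (2 + 3*c) = 4 + (-2 - 3*c) = 2 - 3*c)
B(2, E(1, 2))*4 = (2 - 3*2)*4 = (2 - 6)*4 = -4*4 = -16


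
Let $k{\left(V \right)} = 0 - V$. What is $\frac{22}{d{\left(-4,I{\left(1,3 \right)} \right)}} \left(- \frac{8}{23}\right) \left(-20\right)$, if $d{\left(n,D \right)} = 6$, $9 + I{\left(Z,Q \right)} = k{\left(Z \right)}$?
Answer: $\frac{1760}{69} \approx 25.507$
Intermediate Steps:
$k{\left(V \right)} = - V$
$I{\left(Z,Q \right)} = -9 - Z$
$\frac{22}{d{\left(-4,I{\left(1,3 \right)} \right)}} \left(- \frac{8}{23}\right) \left(-20\right) = \frac{22}{6} \left(- \frac{8}{23}\right) \left(-20\right) = 22 \cdot \frac{1}{6} \left(\left(-8\right) \frac{1}{23}\right) \left(-20\right) = \frac{11}{3} \left(- \frac{8}{23}\right) \left(-20\right) = \left(- \frac{88}{69}\right) \left(-20\right) = \frac{1760}{69}$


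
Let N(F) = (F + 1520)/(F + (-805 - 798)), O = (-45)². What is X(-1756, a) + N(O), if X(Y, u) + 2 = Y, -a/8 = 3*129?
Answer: -738331/422 ≈ -1749.6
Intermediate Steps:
O = 2025
a = -3096 (a = -24*129 = -8*387 = -3096)
X(Y, u) = -2 + Y
N(F) = (1520 + F)/(-1603 + F) (N(F) = (1520 + F)/(F - 1603) = (1520 + F)/(-1603 + F))
X(-1756, a) + N(O) = (-2 - 1756) + (1520 + 2025)/(-1603 + 2025) = -1758 + 3545/422 = -738331/422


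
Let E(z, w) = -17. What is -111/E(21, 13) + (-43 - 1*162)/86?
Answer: 6061/1462 ≈ 4.1457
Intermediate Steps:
-111/E(21, 13) + (-43 - 1*162)/86 = -111/(-17) + (-43 - 1*162)/86 = -111*(-1/17) + (-43 - 162)*(1/86) = 111/17 - 205*1/86 = 111/17 - 205/86 = 6061/1462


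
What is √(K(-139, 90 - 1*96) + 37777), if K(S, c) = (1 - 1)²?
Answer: √37777 ≈ 194.36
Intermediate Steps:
K(S, c) = 0 (K(S, c) = 0² = 0)
√(K(-139, 90 - 1*96) + 37777) = √(0 + 37777) = √37777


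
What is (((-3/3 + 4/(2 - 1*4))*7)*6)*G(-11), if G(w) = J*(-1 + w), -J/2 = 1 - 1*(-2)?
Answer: -9072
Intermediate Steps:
J = -6 (J = -2*(1 - 1*(-2)) = -2*(1 + 2) = -2*3 = -6)
G(w) = 6 - 6*w (G(w) = -6*(-1 + w) = 6 - 6*w)
(((-3/3 + 4/(2 - 1*4))*7)*6)*G(-11) = (((-3/3 + 4/(2 - 1*4))*7)*6)*(6 - 6*(-11)) = (((-3*1/3 + 4/(2 - 4))*7)*6)*(6 + 66) = (((-1 + 4/(-2))*7)*6)*72 = (((-1 + 4*(-1/2))*7)*6)*72 = (((-1 - 2)*7)*6)*72 = (-3*7*6)*72 = -21*6*72 = -126*72 = -9072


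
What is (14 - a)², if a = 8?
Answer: 36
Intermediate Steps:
(14 - a)² = (14 - 1*8)² = (14 - 8)² = 6² = 36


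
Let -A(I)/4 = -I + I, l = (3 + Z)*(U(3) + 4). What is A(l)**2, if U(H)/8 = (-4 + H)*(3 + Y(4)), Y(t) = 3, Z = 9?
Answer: 0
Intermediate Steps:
U(H) = -192 + 48*H (U(H) = 8*((-4 + H)*(3 + 3)) = 8*((-4 + H)*6) = 8*(-24 + 6*H) = -192 + 48*H)
l = -528 (l = (3 + 9)*((-192 + 48*3) + 4) = 12*((-192 + 144) + 4) = 12*(-48 + 4) = 12*(-44) = -528)
A(I) = 0 (A(I) = -4*(-I + I) = -4*0 = 0)
A(l)**2 = 0**2 = 0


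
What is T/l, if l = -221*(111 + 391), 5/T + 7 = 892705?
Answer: -5/99037701516 ≈ -5.0486e-11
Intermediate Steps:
T = 5/892698 (T = 5/(-7 + 892705) = 5/892698 ≈ 5.6010e-6)
l = -110942 (l = -221*502 = -110942)
T/l = (5/892698)/(-110942) = (5/892698)*(-1/110942) = -5/99037701516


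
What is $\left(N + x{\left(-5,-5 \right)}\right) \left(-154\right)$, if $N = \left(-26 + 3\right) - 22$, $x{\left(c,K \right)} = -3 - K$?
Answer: $6622$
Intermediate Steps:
$N = -45$ ($N = -23 - 22 = -45$)
$\left(N + x{\left(-5,-5 \right)}\right) \left(-154\right) = \left(-45 - -2\right) \left(-154\right) = \left(-45 + \left(-3 + 5\right)\right) \left(-154\right) = \left(-45 + 2\right) \left(-154\right) = \left(-43\right) \left(-154\right) = 6622$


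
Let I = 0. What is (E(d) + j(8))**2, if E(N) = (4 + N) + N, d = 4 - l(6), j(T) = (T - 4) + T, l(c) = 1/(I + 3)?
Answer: 4900/9 ≈ 544.44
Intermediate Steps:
l(c) = 1/3 (l(c) = 1/(0 + 3) = 1/3)
j(T) = -4 + 2*T (j(T) = (-4 + T) + T = -4 + 2*T)
d = 11/3 (d = 4 - 1*1/3 = 4 - 1/3 = 11/3 ≈ 3.6667)
E(N) = 4 + 2*N
(E(d) + j(8))**2 = ((4 + 2*(11/3)) + (-4 + 2*8))**2 = ((4 + 22/3) + (-4 + 16))**2 = (34/3 + 12)**2 = (70/3)**2 = 4900/9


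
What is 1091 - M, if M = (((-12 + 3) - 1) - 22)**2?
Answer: 67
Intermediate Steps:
M = 1024 (M = ((-9 - 1) - 22)**2 = (-10 - 22)**2 = (-32)**2 = 1024)
1091 - M = 1091 - 1*1024 = 1091 - 1024 = 67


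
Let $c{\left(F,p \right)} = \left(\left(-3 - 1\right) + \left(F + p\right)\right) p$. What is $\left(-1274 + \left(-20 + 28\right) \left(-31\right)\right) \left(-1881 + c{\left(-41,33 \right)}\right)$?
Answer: $3465594$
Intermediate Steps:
$c{\left(F,p \right)} = p \left(-4 + F + p\right)$ ($c{\left(F,p \right)} = \left(-4 + \left(F + p\right)\right) p = \left(-4 + F + p\right) p = p \left(-4 + F + p\right)$)
$\left(-1274 + \left(-20 + 28\right) \left(-31\right)\right) \left(-1881 + c{\left(-41,33 \right)}\right) = \left(-1274 + \left(-20 + 28\right) \left(-31\right)\right) \left(-1881 + 33 \left(-4 - 41 + 33\right)\right) = \left(-1274 + 8 \left(-31\right)\right) \left(-1881 + 33 \left(-12\right)\right) = \left(-1274 - 248\right) \left(-1881 - 396\right) = \left(-1522\right) \left(-2277\right) = 3465594$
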